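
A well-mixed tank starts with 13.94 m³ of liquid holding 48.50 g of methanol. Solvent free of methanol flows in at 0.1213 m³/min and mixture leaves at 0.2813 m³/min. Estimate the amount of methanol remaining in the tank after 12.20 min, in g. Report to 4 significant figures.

37.20 g

Total volume: dV/dt = Q_in − Q_out = -0.160000 m³/min, so V(t) = 13.94 − 0.160000 t and V(12.20) = 11.9880 m³.
Solute balance: dm/dt = 0 − Q_out C = −Q_out m/V(t).
Separate: dm/m = −Q_out dt/V(t) ⇒ ln(m/m₀) = −(Q_out/(Q_in−Q_out)) ln(V/V₀).
m = m₀ (V₀/V)^(Q_out/(Q_in−Q_out)) = 48.50 × (13.94/11.9880)^(-1.75813) = 37.2011 g.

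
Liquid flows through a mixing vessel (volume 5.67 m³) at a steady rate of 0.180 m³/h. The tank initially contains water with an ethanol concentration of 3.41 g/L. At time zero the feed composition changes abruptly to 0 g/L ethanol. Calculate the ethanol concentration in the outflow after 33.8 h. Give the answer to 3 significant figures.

Transient balance on the dissolved component: V dC/dt = Q(C_in − C).
So dC/dt = (C_in − C)/τ with τ = V/Q = 5.67/0.180 = 31.500 h.
This is linear first-order; C(t) = C_in + (C₀ − C_in) e^(−t/τ).
C(33.8) = 0 + (3.41 − 0)·e^(−33.8/31.500) = 0 + (3.4100)·0.34198 = 1.1661 g/L.

1.17 g/L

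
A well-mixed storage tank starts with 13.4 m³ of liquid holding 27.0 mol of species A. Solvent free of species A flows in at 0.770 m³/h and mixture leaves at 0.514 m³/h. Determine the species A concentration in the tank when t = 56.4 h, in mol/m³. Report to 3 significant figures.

0.223 mol/m³

Total volume: dV/dt = Q_in − Q_out = 0.25600 m³/h, so V(t) = 13.4 + 0.25600 t and V(56.4) = 27.838 m³.
No species A enters, so dm/dt = −Q_out · (m/V).
Separate: dm/m = −Q_out dt/V(t) ⇒ ln(m/m₀) = −(Q_out/(Q_in−Q_out)) ln(V/V₀).
m = m₀ (V₀/V)^(Q_out/(Q_in−Q_out)) = 27.0 × (13.4/27.838)^(2.0078) = 6.2202 mol.
C = m/V = 6.2202/27.838 = 0.22344 mol/m³.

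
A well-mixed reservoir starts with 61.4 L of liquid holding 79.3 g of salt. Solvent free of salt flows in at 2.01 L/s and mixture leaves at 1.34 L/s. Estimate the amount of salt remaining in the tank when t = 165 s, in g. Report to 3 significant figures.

10.1 g

Let m(t) be the amount of salt. Volume: V(t) = V₀ + (Q_in − Q_out) t = 61.4 + 0.67000 t; V(165) = 171.95 L.
Species balance (pure solvent in): dm/dt = −Q_out · m/V(t).
dm/m = −Q_out dt/(V₀ + 0.67000 t); integrating gives ln(m/m₀) = −(Q_out/(Q_in−Q_out)) ln(V/V₀).
m = m₀ (V₀/V)^(Q_out/(Q_in−Q_out)) = 79.3 × (61.4/171.95)^(2.0000) = 10.111 g.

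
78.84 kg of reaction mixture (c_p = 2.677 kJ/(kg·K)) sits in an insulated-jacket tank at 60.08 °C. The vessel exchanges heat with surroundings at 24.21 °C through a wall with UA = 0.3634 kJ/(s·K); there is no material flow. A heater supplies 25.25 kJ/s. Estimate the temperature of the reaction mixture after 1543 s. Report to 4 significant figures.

91.33 °C

Lumped-capacitance energy balance: M c_p dT/dt = UA(T_amb − T) + Q̇.
dT/dt = (T_ss − T)/τ with T_ss = T_amb + Q̇/UA = 24.21 + 25.25/0.3634 = 93.6927 °C, τ = M c_p/UA = 78.84·2.677/0.3634 = 580.778 s.
Integrating: T(t) = T_ss + (T₀ − T_ss) e^(−t/τ).
T(1543) = 93.6927 + (-33.6127)·0.0701737 = 91.3339 °C.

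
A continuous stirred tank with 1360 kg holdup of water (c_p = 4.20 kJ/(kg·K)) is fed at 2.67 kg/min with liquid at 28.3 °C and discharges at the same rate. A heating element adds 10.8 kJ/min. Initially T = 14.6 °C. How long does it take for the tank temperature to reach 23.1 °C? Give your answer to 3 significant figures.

M c_p dT/dt = ṁ c_p (T_in − T) + Q̇.
τ = M/ṁ = 509.36 min; T_ss = T_in + Q̇/(ṁ c_p) = 29.263 °C.
T(t) = T_ss + (T₀ − T_ss) e^(−t/τ). Set T = 23.1:
e^(−t/τ) = (23.1 − 29.263)/(14.6 − 29.263) = 0.42031
t = −509.36 · ln(0.42031) = 441.49 min.

441 min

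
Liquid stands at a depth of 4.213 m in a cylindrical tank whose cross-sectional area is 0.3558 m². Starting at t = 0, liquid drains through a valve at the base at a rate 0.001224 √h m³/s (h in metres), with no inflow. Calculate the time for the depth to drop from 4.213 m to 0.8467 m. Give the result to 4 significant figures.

A dh/dt = −Q_out = −0.001224 √h.
∫ h^(−1/2) dh = −(0.001224/A) ∫ dt, giving 2√h = 2√h₀ − (0.001224/A) t.
t = 2A(√h₀ − √h)/0.001224 = 2·0.3558·(√4.213 − √0.8467)/0.001224
  = 0.711600 × (2.05256 − 0.920163) / 0.001224 = 658.344 s.

658.3 s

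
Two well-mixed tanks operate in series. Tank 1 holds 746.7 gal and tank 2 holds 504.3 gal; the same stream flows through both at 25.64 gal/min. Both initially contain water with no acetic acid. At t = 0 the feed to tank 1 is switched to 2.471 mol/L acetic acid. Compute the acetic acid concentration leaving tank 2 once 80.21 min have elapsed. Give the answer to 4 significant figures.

2.074 mol/L

Species balance on tank i: dCᵢ/dt = (Cᵢ₋₁ − Cᵢ)/τᵢ with τᵢ = Vᵢ/Q.
τ₁ = 746.7/25.64 = 29.1225 min; τ₂ = 504.3/25.64 = 19.6685 min.
Solving the cascade with C₁(0)=C₂(0)=0 gives C₂(t) = C_in[1 − (τ₁ e^(−t/τ₁) − τ₂ e^(−t/τ₂))/(τ₁ − τ₂)].
At t = 80.21: e^(−t/τ₁) = 0.0636579, e^(−t/τ₂) = 0.0169397.
C₂ = 2.471·[1 − (29.1225·0.0636579 − 19.6685·0.0169397)/(9.45398)] = 2.471·0.839147 = 2.07353 mol/L.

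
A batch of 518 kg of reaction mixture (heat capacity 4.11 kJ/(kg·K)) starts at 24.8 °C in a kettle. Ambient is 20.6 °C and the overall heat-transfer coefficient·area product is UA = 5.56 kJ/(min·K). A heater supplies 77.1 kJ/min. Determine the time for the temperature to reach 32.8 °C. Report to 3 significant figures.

Lumped-capacitance energy balance: M c_p dT/dt = UA(T_amb − T) + Q̇.
τ = M c_p/UA = 382.91 min; T_ss = T_amb + Q̇/UA = 20.6 + 77.1/5.56 = 34.467 °C.
T(t) = T_ss + (T₀ − T_ss)e^(−t/τ); set T = 32.8:
t = −τ ln[(T − T_ss)/(T₀ − T_ss)] = −382.91 · ln(0.17243) = 673.06 min.

673 min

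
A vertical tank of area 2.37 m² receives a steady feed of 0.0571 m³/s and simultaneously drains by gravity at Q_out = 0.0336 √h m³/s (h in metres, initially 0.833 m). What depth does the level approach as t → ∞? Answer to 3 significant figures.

2.89 m

Mass balance (ρ constant): A dh/dt = Q_in − 0.0336 √h. At steady state dh/dt = 0:
Q_in = 0.0336 √h_ss ⇒ √h_ss = 0.0571/0.0336 = 1.6994.
h_ss = 1.6994² = 2.8880 m. (Since h₀ = 0.833 m < h_ss, the level will rise toward this value.)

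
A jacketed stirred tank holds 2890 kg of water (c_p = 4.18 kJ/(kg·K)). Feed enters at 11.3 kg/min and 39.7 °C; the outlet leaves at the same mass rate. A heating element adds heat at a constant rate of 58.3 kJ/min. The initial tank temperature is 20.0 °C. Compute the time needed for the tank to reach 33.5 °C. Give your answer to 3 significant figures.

M c_p dT/dt = ṁ c_p (T_in − T) + Q̇.
τ = M/ṁ = 255.75 min; T_ss = T_in + Q̇/(ṁ c_p) = 40.934 °C.
T(t) = T_ss + (T₀ − T_ss) e^(−t/τ). Set T = 33.5:
e^(−t/τ) = (33.5 − 40.934)/(20.0 − 40.934) = 0.35512
t = −255.75 · ln(0.35512) = 264.78 min.

265 min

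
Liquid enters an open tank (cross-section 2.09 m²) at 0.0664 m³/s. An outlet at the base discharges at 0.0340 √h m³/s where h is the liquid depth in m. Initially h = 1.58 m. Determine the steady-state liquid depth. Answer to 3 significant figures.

Level balance: A dh/dt = 0.0664 − 0.0340 √h. Setting dh/dt = 0:
Q_in = 0.0340 √h_ss ⇒ √h_ss = 0.0664/0.0340 = 1.9529.
h_ss = 1.9529² = 3.8140 m. (Since h₀ = 1.58 m < h_ss, the level will rise toward this value.)

3.81 m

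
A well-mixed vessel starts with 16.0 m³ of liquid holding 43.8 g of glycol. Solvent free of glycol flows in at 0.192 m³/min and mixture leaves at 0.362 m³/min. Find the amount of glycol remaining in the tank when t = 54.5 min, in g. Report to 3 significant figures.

Let m(t) be the amount of glycol. Volume: V(t) = V₀ + (Q_in − Q_out) t = 16.0 − 0.17000 t; V(54.5) = 6.7350 m³.
No glycol enters, so dm/dt = −Q_out · (m/V).
Separate: dm/m = −Q_out dt/V(t) ⇒ ln(m/m₀) = −(Q_out/(Q_in−Q_out)) ln(V/V₀).
m = m₀ (V₀/V)^(Q_out/(Q_in−Q_out)) = 43.8 × (16.0/6.7350)^(-2.1294) = 6.9387 g.

6.94 g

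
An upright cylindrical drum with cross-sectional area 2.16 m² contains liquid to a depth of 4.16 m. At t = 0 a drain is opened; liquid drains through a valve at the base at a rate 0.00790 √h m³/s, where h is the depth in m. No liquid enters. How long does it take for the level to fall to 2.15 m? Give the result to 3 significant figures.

314 s

With no inflow, A dh/dt = −0.00790 √h.
∫ h^(−1/2) dh = −(0.00790/A) ∫ dt, giving 2√h = 2√h₀ − (0.00790/A) t.
t = 2A(√h₀ − √h)/0.00790 = 2·2.16·(√4.16 − √2.15)/0.00790
  = 4.3200 × (2.0396 − 1.4663) / 0.00790 = 313.51 s.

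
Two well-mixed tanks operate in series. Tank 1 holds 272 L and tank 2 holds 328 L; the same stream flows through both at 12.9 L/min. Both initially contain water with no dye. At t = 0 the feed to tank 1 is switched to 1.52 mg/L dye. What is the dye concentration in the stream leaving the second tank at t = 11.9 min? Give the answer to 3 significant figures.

0.143 mg/L

Species balance on tank i: dCᵢ/dt = (Cᵢ₋₁ − Cᵢ)/τᵢ with τᵢ = Vᵢ/Q.
τ₁ = 272/12.9 = 21.085 min; τ₂ = 328/12.9 = 25.426 min.
Tank 1: C₁ = C_in(1 − e^(−t/τ₁)). Tank 2 (τ₁ ≠ τ₂): C₂ = C_in[1 − (τ₁ e^(−t/τ₁) − τ₂ e^(−t/τ₂))/(τ₁ − τ₂)].
At t = 11.9: e^(−t/τ₁) = 0.56872, e^(−t/τ₂) = 0.62624.
C₂ = 1.52·[1 − (21.085·0.56872 − 25.426·0.62624)/(-4.3411)] = 1.52·0.094343 = 0.14340 mg/L.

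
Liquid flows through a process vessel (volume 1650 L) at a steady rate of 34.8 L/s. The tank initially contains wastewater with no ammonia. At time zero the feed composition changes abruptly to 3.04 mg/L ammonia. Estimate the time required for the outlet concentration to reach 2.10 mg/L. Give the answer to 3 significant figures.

Species balance: V dC/dt = Q(C_in − C) ⇒ τ = V/Q = 47.414 s.
C(t) = C_in + (C₀ − C_in) e^(−t/τ). Set C = 2.10 and solve for t:
e^(−t/τ) = (C − C_in)/(C₀ − C_in) = (2.10 − 3.04)/(0 − 3.04) = 0.30921
t = −τ ln(…) = 47.414 × 1.1737 = 55.651 s.

55.7 s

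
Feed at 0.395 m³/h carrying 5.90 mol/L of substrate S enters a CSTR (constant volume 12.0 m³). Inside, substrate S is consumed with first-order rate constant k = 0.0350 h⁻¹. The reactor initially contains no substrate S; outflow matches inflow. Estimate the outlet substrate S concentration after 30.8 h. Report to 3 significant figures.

Accumulation = in − out − consumed: V dC/dt = Q C_in − Q C − k V C.
This is linear with rate a = Q/V + k = 0.067917 h⁻¹.
C_ss = Q C_in/(Q + kV) = 2.8595 mol/L; C(t) = C_ss + (C₀ − C_ss) e^(−a t).
C(30.8) = 2.8595 + (-2.8595)·e^(−0.067917·30.8) = 2.8595 + (-2.8595)·0.12346 = 2.5065 mol/L.

2.51 mol/L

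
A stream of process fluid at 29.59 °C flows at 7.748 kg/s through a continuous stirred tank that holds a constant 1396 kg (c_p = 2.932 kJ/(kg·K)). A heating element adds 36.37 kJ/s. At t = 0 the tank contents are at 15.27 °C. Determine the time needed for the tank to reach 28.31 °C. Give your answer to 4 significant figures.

308.0 s

Energy balance: M c_p dT/dt = ṁ c_p (T_in − T) + 36.37.
τ = M/ṁ = 180.176 s; T_ss = T_in + Q̇/(ṁ c_p) = 31.1910 °C.
T(t) = T_ss + (T₀ − T_ss) e^(−t/τ). Set T = 28.31:
e^(−t/τ) = (28.31 − 31.1910)/(15.27 − 31.1910) = 0.180956
t = −180.176 · ln(0.180956) = 308.011 s.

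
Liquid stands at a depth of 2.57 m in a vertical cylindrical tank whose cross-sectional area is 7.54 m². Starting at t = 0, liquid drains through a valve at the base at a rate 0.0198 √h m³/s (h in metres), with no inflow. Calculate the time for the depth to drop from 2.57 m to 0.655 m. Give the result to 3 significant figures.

605 s

Unsteady balance on liquid volume: A dh/dt = −0.0198 √h.
This is separable: 2 d(√h)/dt = −0.0198/A, so √h = √h₀ − (0.0198/(2A)) t.
t = 2A(√h₀ − √h)/0.0198 = 2·7.54·(√2.57 − √0.655)/0.0198
  = 15.080 × (1.6031 − 0.80932) / 0.0198 = 604.57 s.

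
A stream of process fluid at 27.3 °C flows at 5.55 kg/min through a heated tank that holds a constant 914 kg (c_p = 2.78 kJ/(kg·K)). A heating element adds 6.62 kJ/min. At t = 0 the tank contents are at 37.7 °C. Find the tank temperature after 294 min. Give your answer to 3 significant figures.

29.4 °C

Unsteady energy balance on the tank contents: M c_p dT/dt = ṁ c_p (T_in − T) + 6.62.
τ = M/ṁ = 164.68 min; T_ss = T_in + Q̇/(ṁ c_p) = 27.3 + 6.62/(5.55·2.78) = 27.729 °C.
This is linear first-order; T(t) = T_ss + (T₀ − T_ss) e^(−t/τ).
T(294) = 27.729 + (9.9709)·e^(−294/164.68) = 27.729 + (9.9709)·0.16776 = 29.402 °C.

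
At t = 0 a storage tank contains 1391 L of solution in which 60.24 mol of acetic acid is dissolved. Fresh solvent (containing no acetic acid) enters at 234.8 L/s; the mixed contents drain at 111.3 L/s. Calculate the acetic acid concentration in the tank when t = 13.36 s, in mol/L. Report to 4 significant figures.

Total volume: dV/dt = Q_in − Q_out = 123.500 L/s, so V(t) = 1391 + 123.500 t and V(13.36) = 3040.96 L.
Species balance (pure solvent in): dm/dt = −Q_out · m/V(t).
dm/m = −Q_out dt/(V₀ + 123.500 t); integrating gives ln(m/m₀) = −(Q_out/(Q_in−Q_out)) ln(V/V₀).
m = m₀ (V₀/V)^(Q_out/(Q_in−Q_out)) = 60.24 × (1391/3040.96)^(0.901215) = 29.7685 mol.
C = m/V = 29.7685/3040.96 = 0.00978918 mol/L.

0.009789 mol/L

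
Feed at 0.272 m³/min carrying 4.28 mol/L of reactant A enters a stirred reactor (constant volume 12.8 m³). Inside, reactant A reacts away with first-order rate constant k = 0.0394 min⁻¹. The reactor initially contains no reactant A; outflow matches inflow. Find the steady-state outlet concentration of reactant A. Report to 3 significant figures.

1.50 mol/L

Species balance: V dC/dt = Q C_in − Q C − k V C.
At steady state: 0 = Q C_in − (Q + kV) C_ss, so C_ss = Q C_in/(Q + kV).
C_ss = 0.272·4.28/(0.272 + 0.0394·12.8) = 1.1642/0.77632 = 1.4996 mol/L.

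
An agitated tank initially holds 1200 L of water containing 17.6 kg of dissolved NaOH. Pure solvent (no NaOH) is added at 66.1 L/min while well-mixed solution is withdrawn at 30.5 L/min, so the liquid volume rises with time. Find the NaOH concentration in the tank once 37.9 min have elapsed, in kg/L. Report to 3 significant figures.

0.00362 kg/L

Let m(t) be the amount of NaOH. Volume: V(t) = V₀ + (Q_in − Q_out) t = 1200 + 35.600 t; V(37.9) = 2549.2 L.
Solute balance: dm/dt = 0 − Q_out C = −Q_out m/V(t).
dm/m = −Q_out dt/(V₀ + 35.600 t); integrating gives ln(m/m₀) = −(Q_out/(Q_in−Q_out)) ln(V/V₀).
m = m₀ (V₀/V)^(Q_out/(Q_in−Q_out)) = 17.6 × (1200/2549.2)^(0.85674) = 9.2291 kg.
C = m/V = 9.2291/2549.2 = 0.0036204 kg/L.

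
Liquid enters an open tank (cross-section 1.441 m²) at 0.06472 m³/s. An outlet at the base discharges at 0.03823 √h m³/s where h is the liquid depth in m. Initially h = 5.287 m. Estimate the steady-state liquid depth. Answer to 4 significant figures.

2.866 m

A dh/dt = Q_in − 0.03823 √h. Steady state requires inflow = outflow:
Q_in = 0.03823 √h_ss ⇒ √h_ss = 0.06472/0.03823 = 1.69291.
h_ss = 1.69291² = 2.86595 m. (Since h₀ = 5.287 m > h_ss, the level will fall toward this value.)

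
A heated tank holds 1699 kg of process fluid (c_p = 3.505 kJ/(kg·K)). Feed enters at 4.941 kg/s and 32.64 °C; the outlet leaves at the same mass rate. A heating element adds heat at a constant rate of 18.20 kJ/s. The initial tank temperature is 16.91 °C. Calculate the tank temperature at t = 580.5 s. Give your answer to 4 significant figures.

30.59 °C

M c_p dT/dt = ṁ c_p (T_in − T) + Q̇.
Rearrange: dT/dt = (T_ss − T)/τ with τ = M/ṁ = 343.858 s and T_ss = T_in + Q̇/(ṁ c_p) = 33.6909 °C.
Solution: T(t) = T_ss + (T₀ − T_ss) e^(−t/τ).
T(580.5) = 33.6909 + (-16.7809)·e^(−580.5/343.858) = 33.6909 + (-16.7809)·0.184852 = 30.5889 °C.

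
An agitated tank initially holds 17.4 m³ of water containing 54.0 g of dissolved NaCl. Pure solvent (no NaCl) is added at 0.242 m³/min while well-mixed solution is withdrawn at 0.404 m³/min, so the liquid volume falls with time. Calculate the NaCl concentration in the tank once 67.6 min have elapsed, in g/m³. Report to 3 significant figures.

0.705 g/m³

Total volume: dV/dt = Q_in − Q_out = -0.16200 m³/min, so V(t) = 17.4 − 0.16200 t and V(67.6) = 6.4488 m³.
Species balance (pure solvent in): dm/dt = −Q_out · m/V(t).
dm/m = −Q_out dt/(V₀ − 0.16200 t); integrating gives ln(m/m₀) = −(Q_out/(Q_in−Q_out)) ln(V/V₀).
m = m₀ (V₀/V)^(Q_out/(Q_in−Q_out)) = 54.0 × (17.4/6.4488)^(-2.4938) = 4.5434 g.
C = m/V = 4.5434/6.4488 = 0.70453 g/m³.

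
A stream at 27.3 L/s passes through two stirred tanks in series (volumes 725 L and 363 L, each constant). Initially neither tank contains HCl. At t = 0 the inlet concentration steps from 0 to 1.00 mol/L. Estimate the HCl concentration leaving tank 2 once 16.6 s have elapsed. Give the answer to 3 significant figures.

0.216 mol/L

Species balance on tank i: dCᵢ/dt = (Cᵢ₋₁ − Cᵢ)/τᵢ with τᵢ = Vᵢ/Q.
τ₁ = 725/27.3 = 26.557 s; τ₂ = 363/27.3 = 13.297 s.
Solving the cascade with C₁(0)=C₂(0)=0 gives C₂(t) = C_in[1 − (τ₁ e^(−t/τ₁) − τ₂ e^(−t/τ₂))/(τ₁ − τ₂)].
At t = 16.6: e^(−t/τ₁) = 0.53522, e^(−t/τ₂) = 0.28696.
C₂ = 1.00·[1 − (26.557·0.53522 − 13.297·0.28696)/(13.260)] = 1.00·0.21583 = 0.21583 mol/L.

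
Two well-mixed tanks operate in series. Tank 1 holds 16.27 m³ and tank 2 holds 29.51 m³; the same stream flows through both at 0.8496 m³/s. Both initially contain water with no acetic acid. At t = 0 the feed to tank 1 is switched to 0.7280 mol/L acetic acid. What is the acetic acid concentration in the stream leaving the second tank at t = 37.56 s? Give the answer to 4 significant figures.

Species balance on tank i: dCᵢ/dt = (Cᵢ₋₁ − Cᵢ)/τᵢ with τᵢ = Vᵢ/Q.
τ₁ = 16.27/0.8496 = 19.1502 s; τ₂ = 29.51/0.8496 = 34.7340 s.
Tank 1: C₁ = C_in(1 − e^(−t/τ₁)). Tank 2 (τ₁ ≠ τ₂): C₂ = C_in[1 − (τ₁ e^(−t/τ₁) − τ₂ e^(−t/τ₂))/(τ₁ − τ₂)].
At t = 37.56: e^(−t/τ₁) = 0.140670, e^(−t/τ₂) = 0.339134.
C₂ = 0.7280·[1 − (19.1502·0.140670 − 34.7340·0.339134)/(-15.5838)] = 0.7280·0.416984 = 0.303565 mol/L.

0.3036 mol/L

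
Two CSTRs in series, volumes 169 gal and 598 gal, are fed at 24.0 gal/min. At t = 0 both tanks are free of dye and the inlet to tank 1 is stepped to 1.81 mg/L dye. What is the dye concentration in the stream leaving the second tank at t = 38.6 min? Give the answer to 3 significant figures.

1.28 mg/L

Each tank obeys Vᵢ dCᵢ/dt = Q(Cᵢ₋₁ − Cᵢ), so τᵢ = Vᵢ/Q.
τ₁ = 169/24.0 = 7.0417 min; τ₂ = 598/24.0 = 24.917 min.
Tank 1: C₁ = C_in(1 − e^(−t/τ₁)). Tank 2 (τ₁ ≠ τ₂): C₂ = C_in[1 − (τ₁ e^(−t/τ₁) − τ₂ e^(−t/τ₂))/(τ₁ − τ₂)].
At t = 38.6: e^(−t/τ₁) = 0.0041624, e^(−t/τ₂) = 0.21243.
C₂ = 1.81·[1 − (7.0417·0.0041624 − 24.917·0.21243)/(-17.875)] = 1.81·0.70553 = 1.2770 mg/L.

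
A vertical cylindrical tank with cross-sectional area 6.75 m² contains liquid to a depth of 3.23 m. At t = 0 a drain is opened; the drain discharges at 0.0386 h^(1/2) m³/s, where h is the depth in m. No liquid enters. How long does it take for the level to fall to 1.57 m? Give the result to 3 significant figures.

190 s

Volume balance on the tank: A dh/dt = −0.0386 √h.
Separate and integrate: 2(√h − √h₀) = −(0.0386/A) t.
t = 2A(√h₀ − √h)/0.0386 = 2·6.75·(√3.23 − √1.57)/0.0386
  = 13.500 × (1.7972 − 1.2530) / 0.0386 = 190.34 s.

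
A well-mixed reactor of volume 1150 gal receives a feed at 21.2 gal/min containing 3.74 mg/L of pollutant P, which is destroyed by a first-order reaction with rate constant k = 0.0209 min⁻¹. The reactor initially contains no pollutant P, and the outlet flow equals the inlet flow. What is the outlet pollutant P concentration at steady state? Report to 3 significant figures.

Species balance: V dC/dt = Q C_in − Q C − k V C.
Steady state (dC/dt = 0): C_ss = Q C_in/(Q + kV) = C_in/(1 + kV/Q).
C_ss = 21.2·3.74/(21.2 + 0.0209·1150) = 79.288/45.235 = 1.7528 mg/L.

1.75 mg/L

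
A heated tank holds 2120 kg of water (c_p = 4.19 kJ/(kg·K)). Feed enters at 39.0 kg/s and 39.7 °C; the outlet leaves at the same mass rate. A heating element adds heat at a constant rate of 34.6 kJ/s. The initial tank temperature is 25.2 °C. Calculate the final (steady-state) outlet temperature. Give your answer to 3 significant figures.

First-law balance (no shaft work): M c_p dT/dt = ṁ c_p (T_in − T) + 34.6.
At steady state dT/dt = 0 ⇒ T_ss = T_in + Q̇/(ṁ c_p) = 39.7 + 34.6/(39.0·4.19) = 39.912 °C.

39.9 °C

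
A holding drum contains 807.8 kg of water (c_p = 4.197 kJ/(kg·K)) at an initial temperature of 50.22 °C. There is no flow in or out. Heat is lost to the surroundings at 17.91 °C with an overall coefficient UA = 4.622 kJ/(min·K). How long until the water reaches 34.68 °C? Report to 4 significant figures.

481.0 min

Lumped-capacitance energy balance: M c_p dT/dt = UA(T_amb − T).
τ = M c_p/UA = 733.522 min; T_ss = T_amb = 17.9100 °C.
T(t) = T_ss + (T₀ − T_ss)e^(−t/τ); set T = 34.68:
t = −τ ln[(T − T_ss)/(T₀ − T_ss)] = −733.522 · ln(0.519034) = 481.033 min.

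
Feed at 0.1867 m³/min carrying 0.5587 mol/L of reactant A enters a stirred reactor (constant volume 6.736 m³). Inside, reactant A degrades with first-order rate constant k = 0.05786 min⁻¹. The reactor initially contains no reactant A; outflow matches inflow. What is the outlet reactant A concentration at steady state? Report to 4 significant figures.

Accumulation = in − out − consumed: V dC/dt = Q C_in − Q C − k V C.
Steady state (dC/dt = 0): C_ss = Q C_in/(Q + kV) = C_in/(1 + kV/Q).
C_ss = 0.1867·0.5587/(0.1867 + 0.05786·6.736) = 0.104309/0.576445 = 0.180953 mol/L.

0.1810 mol/L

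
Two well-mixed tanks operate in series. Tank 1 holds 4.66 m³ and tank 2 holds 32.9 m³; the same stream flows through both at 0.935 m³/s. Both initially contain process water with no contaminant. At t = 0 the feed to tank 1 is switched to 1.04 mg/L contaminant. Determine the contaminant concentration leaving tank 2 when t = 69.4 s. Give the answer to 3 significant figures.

Each tank obeys Vᵢ dCᵢ/dt = Q(Cᵢ₋₁ − Cᵢ), so τᵢ = Vᵢ/Q.
τ₁ = 4.66/0.935 = 4.9840 s; τ₂ = 32.9/0.935 = 35.187 s.
Tank 1: C₁ = C_in(1 − e^(−t/τ₁)). Tank 2 (τ₁ ≠ τ₂): C₂ = C_in[1 − (τ₁ e^(−t/τ₁) − τ₂ e^(−t/τ₂))/(τ₁ − τ₂)].
At t = 69.4: e^(−t/τ₁) = 8.9658e-07, e^(−t/τ₂) = 0.13914.
C₂ = 1.04·[1 − (4.9840·8.9658e-07 − 35.187·0.13914)/(-30.203)] = 1.04·0.83791 = 0.87142 mg/L.

0.871 mg/L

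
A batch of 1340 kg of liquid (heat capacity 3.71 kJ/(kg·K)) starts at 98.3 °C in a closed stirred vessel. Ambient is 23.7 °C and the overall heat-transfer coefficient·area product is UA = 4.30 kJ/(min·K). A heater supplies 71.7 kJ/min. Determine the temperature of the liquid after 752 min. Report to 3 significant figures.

M c_p dT/dt = −UA(T − T_amb) + Q̇.
dT/dt = (T_ss − T)/τ with T_ss = T_amb + Q̇/UA = 23.7 + 71.7/4.30 = 40.374 °C, τ = M c_p/UA = 1340·3.71/4.30 = 1156.1 min.
Integrating: T(t) = T_ss + (T₀ − T_ss) e^(−t/τ).
T(752) = 40.374 + (57.926)·0.52182 = 70.601 °C.

70.6 °C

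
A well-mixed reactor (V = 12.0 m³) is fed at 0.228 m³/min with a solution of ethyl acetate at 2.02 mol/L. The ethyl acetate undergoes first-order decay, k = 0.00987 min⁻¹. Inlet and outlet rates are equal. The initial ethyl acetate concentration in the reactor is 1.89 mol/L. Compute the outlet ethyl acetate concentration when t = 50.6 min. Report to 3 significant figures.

1.46 mol/L

V dC/dt = Q(C_in − C) − k V C.
This is linear with rate a = Q/V + k = 0.028870 min⁻¹.
C_ss = Q C_in/(Q + kV) = 1.3294 mol/L; C(t) = C_ss + (C₀ − C_ss) e^(−a t).
C(50.6) = 1.3294 + (0.56059)·e^(−0.028870·50.6) = 1.3294 + (0.56059)·0.23205 = 1.4595 mol/L.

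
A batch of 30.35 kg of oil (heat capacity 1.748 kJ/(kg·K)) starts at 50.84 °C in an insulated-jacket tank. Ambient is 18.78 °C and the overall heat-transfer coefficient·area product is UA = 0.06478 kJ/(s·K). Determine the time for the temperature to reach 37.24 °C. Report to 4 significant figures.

452.1 s

Lumped-capacitance energy balance: M c_p dT/dt = UA(T_amb − T).
τ = M c_p/UA = 818.953 s; T_ss = T_amb = 18.7800 °C.
T(t) = T_ss + (T₀ − T_ss)e^(−t/τ); set T = 37.24:
t = −τ ln[(T − T_ss)/(T₀ − T_ss)] = −818.953 · ln(0.575795) = 452.065 s.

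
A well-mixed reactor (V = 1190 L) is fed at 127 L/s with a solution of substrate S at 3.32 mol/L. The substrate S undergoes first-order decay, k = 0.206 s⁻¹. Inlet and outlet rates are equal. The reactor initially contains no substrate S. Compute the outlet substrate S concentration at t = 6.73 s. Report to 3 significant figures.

0.995 mol/L

V dC/dt = Q(C_in − C) − k V C.
dC/dt = (Q/V) C_in − (Q/V + k) C; effective rate a = Q/V + k = 0.10672 + 0.206 = 0.31272 s⁻¹.
C_ss = Q C_in/(Q + kV) = 1.1330 mol/L; C(t) = C_ss + (C₀ − C_ss) e^(−a t).
C(6.73) = 1.1330 + (-1.1330)·e^(−0.31272·6.73) = 1.1330 + (-1.1330)·0.12189 = 0.99491 mol/L.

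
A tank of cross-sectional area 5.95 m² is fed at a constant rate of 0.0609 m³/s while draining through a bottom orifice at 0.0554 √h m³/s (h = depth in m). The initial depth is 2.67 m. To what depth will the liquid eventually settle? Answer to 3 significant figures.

Volume balance on the tank: A dh/dt = Q_in − 0.0554 √h. At steady state dh/dt = 0:
Q_in = 0.0554 √h_ss ⇒ √h_ss = 0.0609/0.0554 = 1.0993.
h_ss = 1.0993² = 1.2084 m. (Since h₀ = 2.67 m > h_ss, the level will fall toward this value.)

1.21 m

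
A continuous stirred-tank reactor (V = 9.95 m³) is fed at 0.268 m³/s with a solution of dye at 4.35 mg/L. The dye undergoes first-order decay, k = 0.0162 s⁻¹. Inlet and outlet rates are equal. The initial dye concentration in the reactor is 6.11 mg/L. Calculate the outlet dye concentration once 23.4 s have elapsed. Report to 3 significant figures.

3.95 mg/L

Accumulation = in − out − consumed: V dC/dt = Q C_in − Q C − k V C.
dC/dt = (Q/V) C_in − (Q/V + k) C; effective rate a = Q/V + k = 0.026935 + 0.0162 = 0.043135 s⁻¹.
C_ss = Q C_in/(Q + kV) = 2.7163 mg/L; C(t) = C_ss + (C₀ − C_ss) e^(−a t).
C(23.4) = 2.7163 + (3.3937)·e^(−0.043135·23.4) = 2.7163 + (3.3937)·0.36446 = 3.9531 mg/L.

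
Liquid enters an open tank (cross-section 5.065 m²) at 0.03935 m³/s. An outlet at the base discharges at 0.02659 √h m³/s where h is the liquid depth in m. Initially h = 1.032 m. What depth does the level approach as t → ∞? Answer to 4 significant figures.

A dh/dt = Q_in − 0.02659 √h. Steady state requires inflow = outflow:
Q_in = 0.02659 √h_ss ⇒ √h_ss = 0.03935/0.02659 = 1.47988.
h_ss = 1.47988² = 2.19004 m. (Since h₀ = 1.032 m < h_ss, the level will rise toward this value.)

2.190 m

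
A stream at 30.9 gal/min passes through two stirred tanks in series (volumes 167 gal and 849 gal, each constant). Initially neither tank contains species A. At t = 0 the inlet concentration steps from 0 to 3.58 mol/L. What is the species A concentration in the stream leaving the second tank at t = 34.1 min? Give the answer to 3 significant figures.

Time constants: τᵢ = Vᵢ/Q for each well-mixed tank.
τ₁ = 167/30.9 = 5.4045 min; τ₂ = 849/30.9 = 27.476 min.
Tank 1: C₁ = C_in(1 − e^(−t/τ₁)). Tank 2 (τ₁ ≠ τ₂): C₂ = C_in[1 − (τ₁ e^(−t/τ₁) − τ₂ e^(−t/τ₂))/(τ₁ − τ₂)].
At t = 34.1: e^(−t/τ₁) = 0.0018189, e^(−t/τ₂) = 0.28907.
C₂ = 3.58·[1 − (5.4045·0.0018189 − 27.476·0.28907)/(-22.071)] = 3.58·0.64059 = 2.2933 mol/L.

2.29 mol/L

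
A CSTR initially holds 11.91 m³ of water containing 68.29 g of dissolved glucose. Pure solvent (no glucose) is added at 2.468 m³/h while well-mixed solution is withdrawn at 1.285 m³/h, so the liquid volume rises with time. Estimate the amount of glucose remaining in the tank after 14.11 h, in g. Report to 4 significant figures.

Let m(t) be the amount of glucose. Volume: V(t) = V₀ + (Q_in − Q_out) t = 11.91 + 1.18300 t; V(14.11) = 28.6021 m³.
No glucose enters, so dm/dt = −Q_out · (m/V).
dm/m = −Q_out dt/(V₀ + 1.18300 t); integrating gives ln(m/m₀) = −(Q_out/(Q_in−Q_out)) ln(V/V₀).
m = m₀ (V₀/V)^(Q_out/(Q_in−Q_out)) = 68.29 × (11.91/28.6021)^(1.08622) = 26.3672 g.

26.37 g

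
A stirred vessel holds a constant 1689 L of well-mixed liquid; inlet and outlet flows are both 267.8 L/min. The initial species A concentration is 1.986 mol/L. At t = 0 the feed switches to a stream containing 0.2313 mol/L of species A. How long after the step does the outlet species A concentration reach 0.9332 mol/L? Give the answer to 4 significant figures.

5.779 min

Unsteady species balance (constant V, well mixed): V dC/dt = Q(C_in − C), so τ = V/Q = 6.30695 min.
C(t) = C_in + (C₀ − C_in) e^(−t/τ). Set C = 0.9332 and solve for t:
e^(−t/τ) = (C − C_in)/(C₀ − C_in) = (0.9332 − 0.2313)/(1.986 − 0.2313) = 0.400011
t = −τ ln(…) = 6.30695 × 0.916262 = 5.77882 min.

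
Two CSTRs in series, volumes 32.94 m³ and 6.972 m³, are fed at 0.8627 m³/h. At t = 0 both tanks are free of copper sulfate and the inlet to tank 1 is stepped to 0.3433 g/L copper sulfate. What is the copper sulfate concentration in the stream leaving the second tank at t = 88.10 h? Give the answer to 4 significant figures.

0.3000 g/L

Time constants: τᵢ = Vᵢ/Q for each well-mixed tank.
τ₁ = 32.94/0.8627 = 38.1825 h; τ₂ = 6.972/0.8627 = 8.08160 h.
Solving the cascade with C₁(0)=C₂(0)=0 gives C₂(t) = C_in[1 − (τ₁ e^(−t/τ₁) − τ₂ e^(−t/τ₂))/(τ₁ − τ₂)].
At t = 88.10: e^(−t/τ₁) = 0.0995254, e^(−t/τ₂) = 1.84342e-05.
C₂ = 0.3433·[1 − (38.1825·0.0995254 − 8.08160·1.84342e-05)/(30.1008)] = 0.3433·0.873759 = 0.299961 g/L.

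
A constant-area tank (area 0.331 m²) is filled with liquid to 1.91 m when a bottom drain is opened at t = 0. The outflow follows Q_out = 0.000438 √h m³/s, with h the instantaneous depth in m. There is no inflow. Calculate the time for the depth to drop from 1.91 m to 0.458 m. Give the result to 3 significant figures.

1070 s

With no inflow, A dh/dt = −0.000438 √h.
This is separable: 2 d(√h)/dt = −0.000438/A, so √h = √h₀ − (0.000438/(2A)) t.
t = 2A(√h₀ − √h)/0.000438 = 2·0.331·(√1.91 − √0.458)/0.000438
  = 0.66200 × (1.3820 − 0.67676) / 0.000438 = 1066.0 s.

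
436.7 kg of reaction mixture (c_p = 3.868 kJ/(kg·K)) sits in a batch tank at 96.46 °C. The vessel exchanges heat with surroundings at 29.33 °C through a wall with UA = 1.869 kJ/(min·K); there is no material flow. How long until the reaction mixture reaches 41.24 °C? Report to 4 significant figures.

M c_p dT/dt = −UA(T − T_amb).
τ = M c_p/UA = 903.775 min; T_ss = T_amb = 29.3300 °C.
T(t) = T_ss + (T₀ − T_ss)e^(−t/τ); set T = 41.24:
t = −τ ln[(T − T_ss)/(T₀ − T_ss)] = −903.775 · ln(0.177417) = 1562.86 min.

1563 min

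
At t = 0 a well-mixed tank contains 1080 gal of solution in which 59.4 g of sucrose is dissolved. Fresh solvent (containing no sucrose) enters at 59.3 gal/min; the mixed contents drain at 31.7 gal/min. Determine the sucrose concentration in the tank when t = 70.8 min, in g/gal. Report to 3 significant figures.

Let m(t) be the amount of sucrose. Volume: V(t) = V₀ + (Q_in − Q_out) t = 1080 + 27.600 t; V(70.8) = 3034.1 gal.
Solute balance: dm/dt = 0 − Q_out C = −Q_out m/V(t).
Separate: dm/m = −Q_out dt/V(t) ⇒ ln(m/m₀) = −(Q_out/(Q_in−Q_out)) ln(V/V₀).
m = m₀ (V₀/V)^(Q_out/(Q_in−Q_out)) = 59.4 × (1080/3034.1)^(1.1486) = 18.136 g.
C = m/V = 18.136/3034.1 = 0.0059774 g/gal.

0.00598 g/gal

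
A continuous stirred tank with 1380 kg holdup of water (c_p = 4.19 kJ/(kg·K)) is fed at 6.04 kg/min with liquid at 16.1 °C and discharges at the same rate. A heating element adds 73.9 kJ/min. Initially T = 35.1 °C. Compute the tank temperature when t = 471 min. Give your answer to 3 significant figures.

21.1 °C

Energy balance: M c_p dT/dt = ṁ c_p (T_in − T) + 73.9.
Rearrange: dT/dt = (T_ss − T)/τ with τ = M/ṁ = 228.48 min and T_ss = T_in + Q̇/(ṁ c_p) = 19.020 °C.
Integrating: T(t) = T_ss + (T₀ − T_ss) e^(−t/τ).
T(471) = 19.020 + (16.080)·e^(−471/228.48) = 19.020 + (16.080)·0.12727 = 21.066 °C.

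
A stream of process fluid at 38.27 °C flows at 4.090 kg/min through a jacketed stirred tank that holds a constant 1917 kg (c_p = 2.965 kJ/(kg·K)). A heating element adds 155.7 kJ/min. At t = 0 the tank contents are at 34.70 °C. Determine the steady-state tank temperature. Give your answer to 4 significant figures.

M c_p dT/dt = ṁ c_p (T_in − T) + Q̇.
At steady state dT/dt = 0 ⇒ T_ss = T_in + Q̇/(ṁ c_p) = 38.27 + 155.7/(4.090·2.965) = 51.1093 °C.

51.11 °C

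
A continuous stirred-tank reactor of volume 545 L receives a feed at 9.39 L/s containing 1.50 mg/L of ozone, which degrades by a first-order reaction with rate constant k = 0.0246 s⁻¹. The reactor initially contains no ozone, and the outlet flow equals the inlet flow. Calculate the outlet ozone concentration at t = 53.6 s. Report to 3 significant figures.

Species balance: V dC/dt = Q C_in − Q C − k V C.
This is linear with rate a = Q/V + k = 0.041829 s⁻¹.
C_ss = Q C_in/(Q + kV) = 0.61784 mg/L; C(t) = C_ss + (C₀ − C_ss) e^(−a t).
C(53.6) = 0.61784 + (-0.61784)·e^(−0.041829·53.6) = 0.61784 + (-0.61784)·0.10624 = 0.55220 mg/L.

0.552 mg/L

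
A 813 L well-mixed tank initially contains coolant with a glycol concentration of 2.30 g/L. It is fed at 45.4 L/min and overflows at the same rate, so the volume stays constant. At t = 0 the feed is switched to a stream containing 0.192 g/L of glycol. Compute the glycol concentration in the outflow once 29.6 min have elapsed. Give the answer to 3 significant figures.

Unsteady species balance (constant V, well mixed): V dC/dt = Q(C_in − C).
Rewrite as dC/dt + C/τ = C_in/τ, τ = V/Q = 17.907 min.
This is linear first-order; C(t) = C_in + (C₀ − C_in) e^(−t/τ).
C(29.6) = 0.192 + (2.30 − 0.192)·e^(−29.6/17.907) = 0.192 + (2.1080)·0.19149 = 0.59565 g/L.

0.596 g/L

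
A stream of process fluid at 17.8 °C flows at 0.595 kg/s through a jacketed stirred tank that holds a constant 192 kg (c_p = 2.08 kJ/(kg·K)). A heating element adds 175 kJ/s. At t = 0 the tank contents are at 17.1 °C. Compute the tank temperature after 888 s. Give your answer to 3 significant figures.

150 °C

M c_p dT/dt = ṁ c_p (T_in − T) + Q̇.
Rearrange: dT/dt = (T_ss − T)/τ with τ = M/ṁ = 322.69 s and T_ss = T_in + Q̇/(ṁ c_p) = 159.20 °C.
This is linear first-order; T(t) = T_ss + (T₀ − T_ss) e^(−t/τ).
T(888) = 159.20 + (-142.10)·e^(−888/322.69) = 159.20 + (-142.10)·0.063808 = 150.14 °C.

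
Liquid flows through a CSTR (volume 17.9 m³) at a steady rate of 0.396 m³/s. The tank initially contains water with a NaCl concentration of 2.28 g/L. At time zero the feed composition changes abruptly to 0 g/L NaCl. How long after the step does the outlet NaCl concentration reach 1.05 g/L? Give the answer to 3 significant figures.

35.0 s

Species balance: V dC/dt = Q(C_in − C) ⇒ τ = V/Q = 45.202 s.
C(t) = C_in + (C₀ − C_in) e^(−t/τ). Set C = 1.05 and solve for t:
e^(−t/τ) = (C − C_in)/(C₀ − C_in) = (1.05 − 0)/(2.28 − 0) = 0.46053
t = −τ ln(…) = 45.202 × 0.77539 = 35.049 s.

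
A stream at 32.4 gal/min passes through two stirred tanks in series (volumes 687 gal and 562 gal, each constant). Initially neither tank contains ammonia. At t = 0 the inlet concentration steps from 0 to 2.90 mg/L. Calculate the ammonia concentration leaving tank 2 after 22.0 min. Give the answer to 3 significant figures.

Time constants: τᵢ = Vᵢ/Q for each well-mixed tank.
τ₁ = 687/32.4 = 21.204 min; τ₂ = 562/32.4 = 17.346 min.
Solving the cascade with C₁(0)=C₂(0)=0 gives C₂(t) = C_in[1 − (τ₁ e^(−t/τ₁) − τ₂ e^(−t/τ₂))/(τ₁ − τ₂)].
At t = 22.0: e^(−t/τ₁) = 0.35432, e^(−t/τ₂) = 0.28130.
C₂ = 2.90·[1 − (21.204·0.35432 − 17.346·0.28130)/(3.8580)] = 2.90·0.31739 = 0.92043 mg/L.

0.920 mg/L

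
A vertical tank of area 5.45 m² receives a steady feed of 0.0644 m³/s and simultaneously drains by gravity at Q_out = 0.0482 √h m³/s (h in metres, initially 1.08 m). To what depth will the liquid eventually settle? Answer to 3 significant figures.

1.79 m

Level balance: A dh/dt = 0.0644 − 0.0482 √h. Setting dh/dt = 0:
Q_in = 0.0482 √h_ss ⇒ √h_ss = 0.0644/0.0482 = 1.3361.
h_ss = 1.3361² = 1.7852 m. (Since h₀ = 1.08 m < h_ss, the level will rise toward this value.)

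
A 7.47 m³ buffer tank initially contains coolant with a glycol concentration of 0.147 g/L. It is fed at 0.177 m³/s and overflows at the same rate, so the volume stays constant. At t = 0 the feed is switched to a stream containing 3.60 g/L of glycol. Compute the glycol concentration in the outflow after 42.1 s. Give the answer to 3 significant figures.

Transient balance on the dissolved component: V dC/dt = Q(C_in − C).
So dC/dt = (C_in − C)/τ with τ = V/Q = 7.47/0.177 = 42.203 s.
This is linear first-order; C(t) = C_in + (C₀ − C_in) e^(−t/τ).
C(42.1) = 3.60 + (0.147 − 3.60)·e^(−42.1/42.203) = 3.60 + (-3.4530)·0.36878 = 2.3266 g/L.

2.33 g/L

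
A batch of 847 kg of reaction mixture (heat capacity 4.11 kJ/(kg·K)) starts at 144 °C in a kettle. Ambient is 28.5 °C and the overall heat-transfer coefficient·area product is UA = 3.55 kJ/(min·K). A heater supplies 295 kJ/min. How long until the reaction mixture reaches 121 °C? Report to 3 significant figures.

Heat balance on the well-mixed liquid: M c_p dT/dt = −UA(T − T_amb) + Q̇.
τ = M c_p/UA = 980.61 min; T_ss = T_amb + Q̇/UA = 28.5 + 295/3.55 = 111.60 °C.
T(t) = T_ss + (T₀ − T_ss)e^(−t/τ); set T = 121:
t = −τ ln[(T − T_ss)/(T₀ − T_ss)] = −980.61 · ln(0.29015) = 1213.4 min.

1210 min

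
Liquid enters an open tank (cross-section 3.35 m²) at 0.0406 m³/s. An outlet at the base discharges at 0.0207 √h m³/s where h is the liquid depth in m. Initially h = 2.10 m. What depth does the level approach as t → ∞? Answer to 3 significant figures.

3.85 m

A dh/dt = Q_in − 0.0207 √h. Steady state requires inflow = outflow:
Q_in = 0.0207 √h_ss ⇒ √h_ss = 0.0406/0.0207 = 1.9614.
h_ss = 1.9614² = 3.8469 m. (Since h₀ = 2.10 m < h_ss, the level will rise toward this value.)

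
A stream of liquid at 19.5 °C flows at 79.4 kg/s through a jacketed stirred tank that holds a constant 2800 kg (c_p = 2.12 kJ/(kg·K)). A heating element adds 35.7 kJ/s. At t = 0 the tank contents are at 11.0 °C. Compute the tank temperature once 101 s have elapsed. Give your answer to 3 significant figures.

19.2 °C

First-law balance (no shaft work): M c_p dT/dt = ṁ c_p (T_in − T) + 35.7.
Rearrange: dT/dt = (T_ss − T)/τ with τ = M/ṁ = 35.264 s and T_ss = T_in + Q̇/(ṁ c_p) = 19.712 °C.
Integrating: T(t) = T_ss + (T₀ − T_ss) e^(−t/τ).
T(101) = 19.712 + (-8.7121)·e^(−101/35.264) = 19.712 + (-8.7121)·0.057036 = 19.215 °C.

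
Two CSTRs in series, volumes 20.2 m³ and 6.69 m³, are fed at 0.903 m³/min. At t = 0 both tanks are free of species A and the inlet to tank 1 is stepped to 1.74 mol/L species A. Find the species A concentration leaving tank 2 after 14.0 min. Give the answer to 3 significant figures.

Each tank obeys Vᵢ dCᵢ/dt = Q(Cᵢ₋₁ − Cᵢ), so τᵢ = Vᵢ/Q.
τ₁ = 20.2/0.903 = 22.370 min; τ₂ = 6.69/0.903 = 7.4086 min.
Tank 1: C₁ = C_in(1 − e^(−t/τ₁)). Tank 2 (τ₁ ≠ τ₂): C₂ = C_in[1 − (τ₁ e^(−t/τ₁) − τ₂ e^(−t/τ₂))/(τ₁ − τ₂)].
At t = 14.0: e^(−t/τ₁) = 0.53481, e^(−t/τ₂) = 0.15112.
C₂ = 1.74·[1 − (22.370·0.53481 − 7.4086·0.15112)/(14.961)] = 1.74·0.27519 = 0.47883 mol/L.

0.479 mol/L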